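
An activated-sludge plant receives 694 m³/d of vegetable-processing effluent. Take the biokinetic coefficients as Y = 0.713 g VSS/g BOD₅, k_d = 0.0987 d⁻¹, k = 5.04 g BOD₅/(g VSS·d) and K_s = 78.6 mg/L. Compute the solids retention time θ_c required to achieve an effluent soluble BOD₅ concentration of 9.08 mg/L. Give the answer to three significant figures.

θ_c ≈ 3.66 d

At the target effluent, Y k S/(K_s+S) = 0.713×5.04×9.08/87.68 = 0.3721 d⁻¹.
Then 1/θ_c = μ − k_d = 0.3721 − 0.0987 = 0.2734 d⁻¹, giving θ_c = 3.657 d.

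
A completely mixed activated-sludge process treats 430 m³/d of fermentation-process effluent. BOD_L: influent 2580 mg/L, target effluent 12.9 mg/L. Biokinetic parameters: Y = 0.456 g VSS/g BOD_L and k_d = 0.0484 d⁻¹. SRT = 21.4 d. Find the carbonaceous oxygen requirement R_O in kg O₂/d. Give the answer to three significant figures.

Correct the yield for decay: Y_obs = Y/(1 + k_d θ_c) = 0.456 / (1 + 0.0484 × 21.4) = 0.456 / 2.036 = 0.2240.
ΔS = 2580 − 12.9 = 2567 mg/L, so the substrate removal rate is 430 × 2567/1000 = 1104 kg BOD_L/d.
Biomass synthesised: P_X = Y_obs × 1104 = 247.3 kg VSS/d.
R_O = Q·(S₀ − S) − 1.42·P_X = 1104 − 1.42 × 247.3 = 752.7 kg O₂/d.

R_O ≈ 753 kg O₂/d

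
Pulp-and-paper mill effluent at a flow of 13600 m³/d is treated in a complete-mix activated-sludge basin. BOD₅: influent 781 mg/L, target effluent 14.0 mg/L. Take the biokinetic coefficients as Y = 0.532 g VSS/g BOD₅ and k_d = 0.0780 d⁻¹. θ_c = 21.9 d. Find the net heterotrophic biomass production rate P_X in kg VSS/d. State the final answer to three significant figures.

Y_obs = Y / (1 + k_d θ_c) = 0.532 / (1 + 0.0780 × 21.9) = 0.532 / 2.708 = 0.1964.
Q·(S₀ − S) = 13600 × (781 − 14.0) × 10⁻³ = 10431 kg/d removed.
So the net sludge growth is P_X = 0.1964 × 10431 = 2049 kg VSS/d.

P_X ≈ 2050 kg VSS/d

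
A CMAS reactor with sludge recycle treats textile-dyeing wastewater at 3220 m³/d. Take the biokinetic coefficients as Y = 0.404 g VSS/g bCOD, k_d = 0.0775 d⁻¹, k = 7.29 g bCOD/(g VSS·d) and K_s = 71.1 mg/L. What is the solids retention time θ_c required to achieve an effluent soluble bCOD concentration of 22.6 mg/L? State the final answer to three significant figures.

θ_c ≈ 1.58 d

Specific growth rate at S = 22.6 mg/L: μ = YkS/(K_s+S) = 0.404·7.29·22.6/(71.1+22.6) = 0.7104 d⁻¹.
1/θ_c = 0.7104 − 0.0775 = 0.6329 d⁻¹, so θ_c = 1.580 d.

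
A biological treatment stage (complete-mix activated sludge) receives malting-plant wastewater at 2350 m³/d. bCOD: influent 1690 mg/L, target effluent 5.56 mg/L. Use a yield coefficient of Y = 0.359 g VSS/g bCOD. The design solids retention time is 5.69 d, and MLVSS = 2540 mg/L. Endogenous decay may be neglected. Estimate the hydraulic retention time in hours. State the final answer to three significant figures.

Biomass mass balance (decay neglected): V·X = Y·Q·(S₀ − S)·θ_c, so V = 0.359 × 2350 × (1690 − 5.56) × 5.69 / 2540 = 3183 m³.
Hydraulic retention time τ = V/Q = 3183 / 2350 = 1.355 d = 32.51 h.

τ ≈ 32.5 h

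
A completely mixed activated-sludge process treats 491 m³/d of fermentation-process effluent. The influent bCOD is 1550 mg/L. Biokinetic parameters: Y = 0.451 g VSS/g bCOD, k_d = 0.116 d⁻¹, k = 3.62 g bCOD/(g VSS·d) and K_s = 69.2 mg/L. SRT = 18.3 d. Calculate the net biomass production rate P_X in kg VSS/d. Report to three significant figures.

P_X ≈ 109 kg VSS/d

From the Monod/SRT balance for a CMAS, S = K_s·(1+k_d θ_c)/[θ_c·(Y k − k_d) − 1] = 69.2 × (1 + 0.116 × 18.3) / [18.3 × (0.451 × 3.62 − 0.116) − 1] = 216.1 / 26.75 = 8.077 mg/L.
The observed yield is Y_obs = Y/(1 + k_d·θ_c) = 0.451 / (1 + 0.116 × 18.3) = 0.451 / 3.123 = 0.1444 g VSS per g bCOD removed.
Mass of bCOD removed per day: Q(S₀ − S) = 491 × 1542 g/m³ = 757.1 kg/d.
Net biomass production P_X = Y_obs × Q·(S₀ − S) = 0.1444 × 757.1 = 109.3 kg VSS/d.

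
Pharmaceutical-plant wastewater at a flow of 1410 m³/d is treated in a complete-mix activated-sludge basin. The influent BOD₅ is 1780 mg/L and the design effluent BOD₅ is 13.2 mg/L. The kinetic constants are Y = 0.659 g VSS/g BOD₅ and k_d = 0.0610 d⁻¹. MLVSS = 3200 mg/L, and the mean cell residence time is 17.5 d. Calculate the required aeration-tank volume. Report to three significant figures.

V ≈ 4340 m³

Steady-state biomass mass balance: V·X·(1 + k_d·θ_c) = Y·Q·(S₀ − S)·θ_c, so V = 0.659 × 1410 × (1780 − 13.2) × 17.5 / [3200 × (1 + 0.0610 × 17.5)] = 2.87×10^7 / 6616 = 4342 m³.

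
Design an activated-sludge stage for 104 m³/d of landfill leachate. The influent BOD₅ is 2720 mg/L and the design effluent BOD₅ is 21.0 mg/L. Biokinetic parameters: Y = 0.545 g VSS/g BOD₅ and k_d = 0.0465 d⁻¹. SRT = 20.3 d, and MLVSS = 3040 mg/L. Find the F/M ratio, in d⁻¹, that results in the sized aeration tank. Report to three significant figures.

F/M ≈ 0.177 d⁻¹

Steady-state biomass mass balance: V·X·(1 + k_d·θ_c) = Y·Q·(S₀ − S)·θ_c, so V = 0.545 × 104 × (2720 − 21.0) × 20.3 / [3040 × (1 + 0.0465 × 20.3)] = 3.11×10^6 / 5910 = 525.5 m³.
F/M = Q·S₀ / (V·X) = 104 × 2720 / (525.5 × 3040) = 0.1771 g BOD₅·(g VSS·d)⁻¹.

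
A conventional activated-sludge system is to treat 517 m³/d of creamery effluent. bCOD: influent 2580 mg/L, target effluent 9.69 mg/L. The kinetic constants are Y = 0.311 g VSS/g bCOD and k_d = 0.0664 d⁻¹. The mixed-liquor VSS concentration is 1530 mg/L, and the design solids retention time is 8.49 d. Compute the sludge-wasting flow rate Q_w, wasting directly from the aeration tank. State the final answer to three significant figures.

Rearranging the biomass balance for a CMAS with decay, V = Y·Q·ΔS·θ_c / [X·(1+k_d θ_c)] = 0.311 × 517 × (2580 − 9.69) × 8.49 / [1530 × (1 + 0.0664 × 8.49)] = 3.51×10^6 / 2393 = 1467 m³.
With mixed-liquor wasting, θ_c = V/Q_w, so Q_w = V/θ_c = 1467/8.49 = 172.7 m³/d.

Q_w ≈ 173 m³/d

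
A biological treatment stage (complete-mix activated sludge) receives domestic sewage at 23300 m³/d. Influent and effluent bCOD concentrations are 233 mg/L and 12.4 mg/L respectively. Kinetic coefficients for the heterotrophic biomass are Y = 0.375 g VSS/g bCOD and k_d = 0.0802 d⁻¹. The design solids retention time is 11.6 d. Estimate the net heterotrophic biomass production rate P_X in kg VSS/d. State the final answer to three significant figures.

Observed yield with endogenous decay: Y_obs = Y / (1 + k_d·θ_c) = 0.375 / (1 + 0.0802 × 11.6) = 0.375 / 1.930 = 0.1943 g VSS/g bCOD.
Mass of bCOD removed per day: Q(S₀ − S) = 23300 × 220.6 g/m³ = 5140 kg/d.
Biomass produced: P_X = Y_obs·Q·ΔS = 0.1943 × 5140 ≈ 998.5 kg VSS/d.

P_X ≈ 999 kg VSS/d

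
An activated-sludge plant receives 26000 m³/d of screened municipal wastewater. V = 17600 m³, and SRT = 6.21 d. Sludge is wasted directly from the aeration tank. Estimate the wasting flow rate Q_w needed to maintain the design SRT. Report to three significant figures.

For wasting at MLVSS concentration, Q_w = V/θ_c = 17600/6.21 = 2834 m³/d.

Q_w ≈ 2830 m³/d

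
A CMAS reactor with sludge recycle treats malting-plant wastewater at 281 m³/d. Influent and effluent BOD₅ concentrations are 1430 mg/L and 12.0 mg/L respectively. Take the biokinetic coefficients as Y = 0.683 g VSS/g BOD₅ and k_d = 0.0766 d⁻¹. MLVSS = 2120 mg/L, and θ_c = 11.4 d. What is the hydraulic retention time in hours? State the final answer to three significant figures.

τ ≈ 66.7 h

Steady-state biomass mass balance: V·X·(1 + k_d·θ_c) = Y·Q·(S₀ − S)·θ_c, so V = 0.683 × 281 × (1430 − 12.0) × 11.4 / [2120 × (1 + 0.0766 × 11.4)] = 3.1×10^6 / 3971 = 781.2 m³.
Hydraulic retention time τ = V/Q = 781.2 / 281 = 2.780 d = 66.72 h.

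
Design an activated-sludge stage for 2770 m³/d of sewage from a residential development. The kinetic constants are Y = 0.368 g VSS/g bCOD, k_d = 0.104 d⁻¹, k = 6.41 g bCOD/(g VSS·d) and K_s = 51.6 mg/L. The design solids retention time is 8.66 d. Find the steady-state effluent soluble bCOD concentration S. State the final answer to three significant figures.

For a completely mixed reactor with recycle the Lawrence–McCarty relation gives S = K_s·(1 + k_d·θ_c) / [θ_c·(Y·k − k_d) − 1] = 51.6 × (1 + 0.104 × 8.66) / [8.66 × (0.368 × 6.41 − 0.104) − 1] = 98.07 / 18.53 = 5.293 mg/L.

S ≈ 5.29 mg/L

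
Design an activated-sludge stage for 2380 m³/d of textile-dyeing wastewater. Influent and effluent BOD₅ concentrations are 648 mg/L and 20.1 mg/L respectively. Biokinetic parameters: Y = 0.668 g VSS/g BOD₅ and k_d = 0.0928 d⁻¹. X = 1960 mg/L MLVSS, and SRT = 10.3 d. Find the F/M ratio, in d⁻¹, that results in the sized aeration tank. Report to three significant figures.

Steady-state biomass mass balance: V·X·(1 + k_d·θ_c) = Y·Q·(S₀ − S)·θ_c, so V = 0.668 × 2380 × (648 − 20.1) × 10.3 / [1960 × (1 + 0.0928 × 10.3)] = 1.03×10^7 / 3833 = 2682 m³.
F/M = applied load / biomass = Q·S₀/(V·X) = 2380 × 648 / (2682 × 1960) = 0.2934 d⁻¹.

F/M ≈ 0.293 d⁻¹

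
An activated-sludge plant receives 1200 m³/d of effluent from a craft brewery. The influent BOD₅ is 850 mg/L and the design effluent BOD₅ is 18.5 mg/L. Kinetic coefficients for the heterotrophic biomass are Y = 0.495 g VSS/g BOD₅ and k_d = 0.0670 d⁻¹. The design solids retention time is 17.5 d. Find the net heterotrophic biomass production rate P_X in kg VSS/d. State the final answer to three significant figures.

Y_obs = Y / (1 + k_d θ_c) = 0.495 / (1 + 0.0670 × 17.5) = 0.495 / 2.173 = 0.2278.
Substrate removed = Q·(S₀ − S) = 1200 m³/d × (850 − 18.5) g/m³ = 9.98×10^5 g/d = 997.8 kg/d.
Net biomass production P_X = Y_obs × Q·(S₀ − S) = 0.2278 × 997.8 = 227.3 kg VSS/d.

P_X ≈ 227 kg VSS/d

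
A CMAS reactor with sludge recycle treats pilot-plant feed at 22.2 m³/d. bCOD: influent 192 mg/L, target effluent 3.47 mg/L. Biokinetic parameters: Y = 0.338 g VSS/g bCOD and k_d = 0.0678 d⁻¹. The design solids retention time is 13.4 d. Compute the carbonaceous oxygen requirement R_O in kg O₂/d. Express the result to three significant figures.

R_O ≈ 3.13 kg O₂/d

Observed yield with endogenous decay: Y_obs = Y / (1 + k_d·θ_c) = 0.338 / (1 + 0.0678 × 13.4) = 0.338 / 1.909 = 0.1771 g VSS/g bCOD.
ΔS = 192 − 3.47 = 188.5 mg/L, so the substrate removal rate is 22.2 × 188.5/1000 = 4.185 kg bCOD/d.
Biomass synthesised: P_X = Y_obs × 4.185 = 0.7412 kg VSS/d.
R_O = Q·ΔS − 1.42 P_X = 4.185 − 1.053 = 3.133 kg O₂/d.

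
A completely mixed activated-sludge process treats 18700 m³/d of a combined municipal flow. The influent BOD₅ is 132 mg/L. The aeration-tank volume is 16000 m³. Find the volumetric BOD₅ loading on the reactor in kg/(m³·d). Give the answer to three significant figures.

Volumetric loading L_v = Q·S₀ / V = 18700 × 132 g/m³ / 16000 m³ = 154.3 g/(m³·d) = 0.1543 kg BOD₅/(m³·d).

L_v ≈ 0.154 kg BOD₅/(m³·d)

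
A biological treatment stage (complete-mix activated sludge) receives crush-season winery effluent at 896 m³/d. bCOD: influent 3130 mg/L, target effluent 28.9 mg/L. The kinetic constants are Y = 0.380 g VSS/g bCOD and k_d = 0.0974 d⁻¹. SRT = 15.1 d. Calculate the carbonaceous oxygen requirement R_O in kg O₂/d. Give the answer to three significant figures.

Y_obs = Y / (1 + k_d θ_c) = 0.380 / (1 + 0.0974 × 15.1) = 0.380 / 2.471 = 0.1538.
ΔS = 3130 − 28.9 = 3101 mg/L, so the substrate removal rate is 896 × 3101/1000 = 2779 kg bCOD/d.
Biomass synthesised: P_X = Y_obs × 2779 = 427.3 kg VSS/d.
Carbonaceous O₂ demand = substrate oxidised − cell-mass equivalent = 2779 − 1.42 × 427.3 = 2172 kg O₂/d.

R_O ≈ 2170 kg O₂/d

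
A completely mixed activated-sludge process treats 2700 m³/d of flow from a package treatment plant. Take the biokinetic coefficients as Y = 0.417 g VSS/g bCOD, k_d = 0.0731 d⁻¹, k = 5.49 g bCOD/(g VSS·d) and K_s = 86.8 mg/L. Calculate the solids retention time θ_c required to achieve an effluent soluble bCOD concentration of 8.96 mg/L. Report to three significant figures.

θ_c ≈ 7.09 d

Specific growth rate at S = 8.96 mg/L: μ = YkS/(K_s+S) = 0.417·5.49·8.96/(86.8+8.96) = 0.2142 d⁻¹.
1/θ_c = 0.2142 − 0.0731 = 0.1411 d⁻¹, so θ_c = 7.087 d.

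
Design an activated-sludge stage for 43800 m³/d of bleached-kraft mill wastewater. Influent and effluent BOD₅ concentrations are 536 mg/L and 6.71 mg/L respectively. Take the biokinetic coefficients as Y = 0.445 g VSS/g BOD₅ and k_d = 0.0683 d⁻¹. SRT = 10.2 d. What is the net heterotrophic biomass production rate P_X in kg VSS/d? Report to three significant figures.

P_X ≈ 6080 kg VSS/d

Y_obs = Y / (1 + k_d θ_c) = 0.445 / (1 + 0.0683 × 10.2) = 0.445 / 1.697 = 0.2623.
Substrate removed = Q·(S₀ − S) = 43800 m³/d × (536 − 6.71) g/m³ = 2.32×10^7 g/d = 23183 kg/d.
P_X = Y_obs · Q(S₀ − S) = 0.2623 × 23183 = 6080 kg VSS/d.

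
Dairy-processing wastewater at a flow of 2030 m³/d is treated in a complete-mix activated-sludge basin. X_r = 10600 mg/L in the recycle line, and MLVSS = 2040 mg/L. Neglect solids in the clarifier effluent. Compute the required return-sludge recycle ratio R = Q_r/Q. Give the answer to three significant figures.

Mass balance around the secondary clarifier (neglecting effluent solids): R = X / (X_r − X) = 2040 / (10600 − 2040) = 0.2383.

R ≈ 0.238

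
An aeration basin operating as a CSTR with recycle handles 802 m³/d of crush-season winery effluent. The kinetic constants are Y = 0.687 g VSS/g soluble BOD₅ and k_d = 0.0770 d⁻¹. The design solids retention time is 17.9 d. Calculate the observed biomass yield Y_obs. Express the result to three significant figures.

Y_obs ≈ 0.289 g VSS/g soluble BOD₅

Observed yield with endogenous decay: Y_obs = Y / (1 + k_d·θ_c) = 0.687 / (1 + 0.0770 × 17.9) = 0.687 / 2.378 = 0.2889 g VSS/g soluble BOD₅.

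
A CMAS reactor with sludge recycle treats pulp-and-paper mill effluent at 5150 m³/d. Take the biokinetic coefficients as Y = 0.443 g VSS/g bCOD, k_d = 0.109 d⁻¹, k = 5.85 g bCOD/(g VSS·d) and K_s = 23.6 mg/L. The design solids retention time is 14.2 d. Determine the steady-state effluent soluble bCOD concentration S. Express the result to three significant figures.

S ≈ 1.76 mg/L

From the Monod/SRT balance for a CMAS, S = K_s·(1+k_d θ_c)/[θ_c·(Y k − k_d) − 1] = 23.6 × (1 + 0.109 × 14.2) / [14.2 × (0.443 × 5.85 − 0.109) − 1] = 60.13 / 34.25 = 1.755 mg/L.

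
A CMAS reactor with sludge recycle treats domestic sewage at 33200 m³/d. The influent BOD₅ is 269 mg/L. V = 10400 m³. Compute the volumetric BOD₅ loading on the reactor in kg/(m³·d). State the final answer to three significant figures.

L_v = Q S₀ / V = 33200 × 269 × 10⁻³ / 10400 = 0.8587 kg/(m³·d).

L_v ≈ 0.859 kg BOD₅/(m³·d)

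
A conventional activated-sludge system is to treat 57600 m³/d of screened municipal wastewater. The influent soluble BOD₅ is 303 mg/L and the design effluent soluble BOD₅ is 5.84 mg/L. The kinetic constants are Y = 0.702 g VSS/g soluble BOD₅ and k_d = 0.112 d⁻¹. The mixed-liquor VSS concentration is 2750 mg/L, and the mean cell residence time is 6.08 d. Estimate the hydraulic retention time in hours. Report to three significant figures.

τ ≈ 6.58 h

Rearranging the biomass balance for a CMAS with decay, V = Y·Q·ΔS·θ_c / [X·(1+k_d θ_c)] = 0.702 × 57600 × (303 − 5.84) × 6.08 / [2750 × (1 + 0.112 × 6.08)] = 7.31×10^7 / 4623 = 15804 m³.
HRT = V/Q = 15804 m³ / 57600 m³·d⁻¹ = 0.2744 d × 24 = 6.585 h.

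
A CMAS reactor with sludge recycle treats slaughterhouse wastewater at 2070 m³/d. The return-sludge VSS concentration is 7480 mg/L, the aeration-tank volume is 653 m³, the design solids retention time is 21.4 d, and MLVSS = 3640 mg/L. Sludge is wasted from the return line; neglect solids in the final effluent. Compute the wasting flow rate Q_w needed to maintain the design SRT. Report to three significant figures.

θ_c = V·X/(Q_w·X_r) when wasting from the recycle, so Q_w = V·X/(θ_c·X_r) = 653.0 × 3640 / (21.4 × 7480) = 14.85 m³/d.

Q_w ≈ 14.8 m³/d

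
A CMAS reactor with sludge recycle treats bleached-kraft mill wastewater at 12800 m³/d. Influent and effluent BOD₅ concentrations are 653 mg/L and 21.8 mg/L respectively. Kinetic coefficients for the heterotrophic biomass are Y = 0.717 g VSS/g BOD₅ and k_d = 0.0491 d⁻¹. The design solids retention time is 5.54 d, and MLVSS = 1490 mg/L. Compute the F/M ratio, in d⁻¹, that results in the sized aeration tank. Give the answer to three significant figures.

F/M ≈ 0.331 d⁻¹

From the SRT design equation V = Y Q (S₀−S) θ_c / [X (1 + k_d θ_c)] = 0.717 × 12800 × (653 − 21.8) × 5.54 / [1490 × (1 + 0.0491 × 5.54)] = 3.21×10^7 / 1895 = 16933 m³.
Food-to-microorganism ratio F/M = Q S₀ / (V X) = 12800 × 653 / (16933 × 1490) = 0.3313 d⁻¹.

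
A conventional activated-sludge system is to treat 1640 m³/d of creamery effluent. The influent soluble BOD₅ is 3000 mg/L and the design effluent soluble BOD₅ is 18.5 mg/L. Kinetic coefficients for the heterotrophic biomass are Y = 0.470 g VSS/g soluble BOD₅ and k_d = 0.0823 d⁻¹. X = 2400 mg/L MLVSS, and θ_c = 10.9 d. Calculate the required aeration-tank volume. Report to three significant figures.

V ≈ 5500 m³

Rearranging the biomass balance for a CMAS with decay, V = Y·Q·ΔS·θ_c / [X·(1+k_d θ_c)] = 0.470 × 1640 × (3000 − 18.5) × 10.9 / [2400 × (1 + 0.0823 × 10.9)] = 2.5×10^7 / 4553 = 5502 m³.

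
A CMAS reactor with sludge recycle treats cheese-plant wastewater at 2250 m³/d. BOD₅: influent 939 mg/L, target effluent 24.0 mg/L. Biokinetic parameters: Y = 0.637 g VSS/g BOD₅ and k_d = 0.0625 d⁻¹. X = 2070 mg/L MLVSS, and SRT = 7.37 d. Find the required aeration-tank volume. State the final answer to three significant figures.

Steady-state biomass mass balance: V·X·(1 + k_d·θ_c) = Y·Q·(S₀ − S)·θ_c, so V = 0.637 × 2250 × (939 − 24.0) × 7.37 / [2070 × (1 + 0.0625 × 7.37)] = 9.67×10^6 / 3023 = 3197 m³.

V ≈ 3200 m³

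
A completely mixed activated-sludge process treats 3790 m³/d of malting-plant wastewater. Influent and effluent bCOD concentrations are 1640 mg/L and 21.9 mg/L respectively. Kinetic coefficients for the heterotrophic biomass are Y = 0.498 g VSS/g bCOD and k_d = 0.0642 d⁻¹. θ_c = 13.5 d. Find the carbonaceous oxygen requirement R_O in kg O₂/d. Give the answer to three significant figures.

R_O ≈ 3810 kg O₂/d

Correct the yield for decay: Y_obs = Y/(1 + k_d θ_c) = 0.498 / (1 + 0.0642 × 13.5) = 0.498 / 1.867 = 0.2668.
Mass of bCOD removed per day: Q(S₀ − S) = 3790 × 1618 g/m³ = 6133 kg/d.
Biomass synthesised: P_X = Y_obs × 6133 = 1636 kg VSS/d.
Carbonaceous O₂ demand = substrate oxidised − cell-mass equivalent = 6133 − 1.42 × 1636 = 3809 kg O₂/d.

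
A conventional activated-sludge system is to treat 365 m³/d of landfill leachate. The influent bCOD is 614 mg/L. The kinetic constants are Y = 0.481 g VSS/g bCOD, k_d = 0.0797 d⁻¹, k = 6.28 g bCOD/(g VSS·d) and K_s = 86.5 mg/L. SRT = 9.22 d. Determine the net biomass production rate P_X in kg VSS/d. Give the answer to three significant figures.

P_X ≈ 61.6 kg VSS/d

Effluent substrate depends only on kinetics and SRT: S = K_s(1 + k_d θ_c) / [θ_c(Yk − k_d) − 1] = 86.5 × (1 + 0.0797 × 9.22) / [9.22 × (0.481 × 6.28 − 0.0797) − 1] = 150.1 / 26.12 = 5.746 mg/L.
The observed yield is Y_obs = Y/(1 + k_d·θ_c) = 0.481 / (1 + 0.0797 × 9.22) = 0.481 / 1.735 = 0.2773 g VSS per g bCOD removed.
Substrate removed = Q·(S₀ − S) = 365 m³/d × (614 − 5.75) g/m³ = 2.22×10^5 g/d = 222.0 kg/d.
So the net sludge growth is P_X = 0.2773 × 222.0 = 61.55 kg VSS/d.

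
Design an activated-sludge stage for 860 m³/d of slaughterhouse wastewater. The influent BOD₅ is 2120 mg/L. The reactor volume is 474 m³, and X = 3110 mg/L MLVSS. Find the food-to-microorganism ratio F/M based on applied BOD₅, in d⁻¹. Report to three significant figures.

F/M ≈ 1.24 d⁻¹

Food-to-microorganism ratio F/M = Q S₀ / (V X) = 860 × 2120 / (474.0 × 3110) = 1.237 d⁻¹.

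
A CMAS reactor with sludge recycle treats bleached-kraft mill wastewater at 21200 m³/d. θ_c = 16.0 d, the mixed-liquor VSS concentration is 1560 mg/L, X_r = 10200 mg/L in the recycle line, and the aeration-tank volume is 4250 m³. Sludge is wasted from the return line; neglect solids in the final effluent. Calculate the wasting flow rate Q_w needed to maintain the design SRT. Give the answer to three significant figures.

Q_w ≈ 40.6 m³/d

θ_c = V·X/(Q_w·X_r) when wasting from the recycle, so Q_w = V·X/(θ_c·X_r) = 4250 × 1560 / (16.0 × 10200) = 40.62 m³/d.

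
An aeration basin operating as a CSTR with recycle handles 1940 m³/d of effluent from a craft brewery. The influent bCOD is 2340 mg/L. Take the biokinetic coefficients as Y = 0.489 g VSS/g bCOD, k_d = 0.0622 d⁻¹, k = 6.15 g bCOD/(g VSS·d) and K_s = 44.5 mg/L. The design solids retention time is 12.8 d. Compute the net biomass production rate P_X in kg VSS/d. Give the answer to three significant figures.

P_X ≈ 1230 kg VSS/d

Effluent substrate depends only on kinetics and SRT: S = K_s(1 + k_d θ_c) / [θ_c(Yk − k_d) − 1] = 44.5 × (1 + 0.0622 × 12.8) / [12.8 × (0.489 × 6.15 − 0.0622) − 1] = 79.93 / 36.70 = 2.178 mg/L.
Y_obs = Y / (1 + k_d θ_c) = 0.489 / (1 + 0.0622 × 12.8) = 0.489 / 1.796 = 0.2722.
Mass of bCOD removed per day: Q(S₀ − S) = 1940 × 2338 g/m³ = 4535 kg/d.
Net biomass production P_X = Y_obs × Q·(S₀ − S) = 0.2722 × 4535 = 1235 kg VSS/d.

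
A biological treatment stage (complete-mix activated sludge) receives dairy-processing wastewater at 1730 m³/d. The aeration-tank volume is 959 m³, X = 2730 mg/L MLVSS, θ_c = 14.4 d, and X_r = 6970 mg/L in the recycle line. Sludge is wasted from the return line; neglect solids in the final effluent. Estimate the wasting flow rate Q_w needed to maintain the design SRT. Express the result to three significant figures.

Q_w ≈ 26.1 m³/d

Wasting from the return line (neglecting effluent solids): Q_w = V·X / (θ_c·X_r) = 959.0 × 2730 / (14.4 × 6970) = 26.08 m³/d.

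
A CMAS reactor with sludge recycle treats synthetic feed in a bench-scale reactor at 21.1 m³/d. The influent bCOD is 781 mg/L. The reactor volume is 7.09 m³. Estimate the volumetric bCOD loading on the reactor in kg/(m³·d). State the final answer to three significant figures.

L_v ≈ 2.32 kg bCOD/(m³·d)

L_v = Q S₀ / V = 21.1 × 781 × 10⁻³ / 7.090 = 2.324 kg/(m³·d).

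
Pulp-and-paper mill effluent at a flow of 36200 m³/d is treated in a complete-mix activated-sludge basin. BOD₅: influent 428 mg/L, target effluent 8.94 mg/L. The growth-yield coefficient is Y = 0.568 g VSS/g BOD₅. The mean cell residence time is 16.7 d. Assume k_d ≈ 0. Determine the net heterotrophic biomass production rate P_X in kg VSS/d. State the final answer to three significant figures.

No decay correction is needed, so Y_obs = Y = 0.568.
Q·(S₀ − S) = 36200 × (428 − 8.94) × 10⁻³ = 15170 kg/d removed.
So the net sludge growth is P_X = 0.5680 × 15170 = 8617 kg VSS/d.

P_X ≈ 8620 kg VSS/d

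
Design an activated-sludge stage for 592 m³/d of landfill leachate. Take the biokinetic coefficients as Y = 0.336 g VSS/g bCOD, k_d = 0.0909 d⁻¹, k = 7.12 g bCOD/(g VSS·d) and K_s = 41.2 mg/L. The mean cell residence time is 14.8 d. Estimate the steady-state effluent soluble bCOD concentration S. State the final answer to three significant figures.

S ≈ 2.92 mg/L

From the Monod/SRT balance for a CMAS, S = K_s·(1+k_d θ_c)/[θ_c·(Y k − k_d) − 1] = 41.2 × (1 + 0.0909 × 14.8) / [14.8 × (0.336 × 7.12 − 0.0909) − 1] = 96.63 / 33.06 = 2.923 mg/L.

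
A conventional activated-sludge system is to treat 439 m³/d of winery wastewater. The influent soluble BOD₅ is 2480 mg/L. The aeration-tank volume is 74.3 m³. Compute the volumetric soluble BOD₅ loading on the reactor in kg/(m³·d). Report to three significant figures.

L_v ≈ 14.7 kg soluble BOD₅/(m³·d)

Volumetric loading L_v = Q·S₀ / V = 439 × 2480 g/m³ / 74.30 m³ = 14653 g/(m³·d) = 14.65 kg soluble BOD₅/(m³·d).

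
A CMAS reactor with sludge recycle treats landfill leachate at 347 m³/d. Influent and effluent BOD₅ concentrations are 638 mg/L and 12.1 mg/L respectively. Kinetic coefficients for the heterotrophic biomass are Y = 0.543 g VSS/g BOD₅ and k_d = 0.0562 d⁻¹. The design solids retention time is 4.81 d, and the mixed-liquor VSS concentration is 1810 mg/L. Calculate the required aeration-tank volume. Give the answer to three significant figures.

From the SRT design equation V = Y Q (S₀−S) θ_c / [X (1 + k_d θ_c)] = 0.543 × 347 × (638 − 12.1) × 4.81 / [1810 × (1 + 0.0562 × 4.81)] = 5.67×10^5 / 2299 = 246.7 m³.

V ≈ 247 m³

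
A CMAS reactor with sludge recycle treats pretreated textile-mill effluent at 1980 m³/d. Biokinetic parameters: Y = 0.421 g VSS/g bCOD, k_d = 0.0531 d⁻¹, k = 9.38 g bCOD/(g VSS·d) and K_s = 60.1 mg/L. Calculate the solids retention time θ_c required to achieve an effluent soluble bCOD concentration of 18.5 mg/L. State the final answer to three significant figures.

θ_c ≈ 1.14 d

At the target effluent, Y k S/(K_s+S) = 0.421×9.38×18.5/78.60 = 0.9295 d⁻¹.
θ_c = 1/(μ − k_d) = 1/(0.9295 − 0.0531) = 1/0.8764 = 1.141 d.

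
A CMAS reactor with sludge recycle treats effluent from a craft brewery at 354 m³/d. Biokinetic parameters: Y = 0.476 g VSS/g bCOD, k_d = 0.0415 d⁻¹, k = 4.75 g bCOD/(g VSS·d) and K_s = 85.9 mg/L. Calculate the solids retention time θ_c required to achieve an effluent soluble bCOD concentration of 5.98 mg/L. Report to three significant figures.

Specific growth rate at S = 5.98 mg/L: μ = YkS/(K_s+S) = 0.476·4.75·5.98/(85.9+5.98) = 0.1472 d⁻¹.
θ_c = 1/(μ − k_d) = 1/(0.1472 − 0.0415) = 1/0.1057 = 9.465 d.

θ_c ≈ 9.46 d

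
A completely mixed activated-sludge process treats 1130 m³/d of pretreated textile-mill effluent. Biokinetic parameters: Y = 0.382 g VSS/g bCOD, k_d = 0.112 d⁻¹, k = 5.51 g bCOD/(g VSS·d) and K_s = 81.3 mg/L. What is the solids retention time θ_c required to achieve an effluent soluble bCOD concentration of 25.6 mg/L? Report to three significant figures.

Specific growth rate at S = 25.6 mg/L: μ = YkS/(K_s+S) = 0.382·5.51·25.6/(81.3+25.6) = 0.5041 d⁻¹.
θ_c = 1/(μ − k_d) = 1/(0.5041 − 0.112) = 1/0.3921 = 2.551 d.

θ_c ≈ 2.55 d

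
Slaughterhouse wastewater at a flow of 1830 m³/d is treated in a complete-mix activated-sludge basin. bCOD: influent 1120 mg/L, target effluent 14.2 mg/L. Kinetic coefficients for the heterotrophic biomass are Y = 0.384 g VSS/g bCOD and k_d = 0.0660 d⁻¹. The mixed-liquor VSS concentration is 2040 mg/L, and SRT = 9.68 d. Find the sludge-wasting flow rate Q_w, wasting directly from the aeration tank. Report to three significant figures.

Rearranging the biomass balance for a CMAS with decay, V = Y·Q·ΔS·θ_c / [X·(1+k_d θ_c)] = 0.384 × 1830 × (1120 − 14.2) × 9.68 / [2040 × (1 + 0.0660 × 9.68)] = 7.52×10^6 / 3343 = 2250 m³.
Wasting from the aeration tank: Q_w = V / θ_c = 2250 / 9.68 = 232.4 m³/d.

Q_w ≈ 232 m³/d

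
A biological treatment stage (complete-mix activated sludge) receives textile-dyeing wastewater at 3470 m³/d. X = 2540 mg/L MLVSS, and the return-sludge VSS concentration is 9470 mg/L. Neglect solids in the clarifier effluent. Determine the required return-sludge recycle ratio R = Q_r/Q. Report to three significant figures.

R = Q_r/Q = X/(X_r − X) = 2540 / (9470 − 2540) = 0.3665.

R ≈ 0.367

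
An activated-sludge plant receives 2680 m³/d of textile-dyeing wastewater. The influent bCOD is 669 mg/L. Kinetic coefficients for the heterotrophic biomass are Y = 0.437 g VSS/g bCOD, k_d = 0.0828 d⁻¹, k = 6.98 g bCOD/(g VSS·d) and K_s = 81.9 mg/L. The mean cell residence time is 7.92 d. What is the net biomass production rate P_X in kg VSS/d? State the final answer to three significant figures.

From the Monod/SRT balance for a CMAS, S = K_s·(1+k_d θ_c)/[θ_c·(Y k − k_d) − 1] = 81.9 × (1 + 0.0828 × 7.92) / [7.92 × (0.437 × 6.98 − 0.0828) − 1] = 135.6 / 22.50 = 6.026 mg/L.
Correct the yield for decay: Y_obs = Y/(1 + k_d θ_c) = 0.437 / (1 + 0.0828 × 7.92) = 0.437 / 1.656 = 0.2639.
Mass of bCOD removed per day: Q(S₀ − S) = 2680 × 663.0 g/m³ = 1777 kg/d.
P_X = Y_obs · Q(S₀ − S) = 0.2639 × 1777 = 468.9 kg VSS/d.

P_X ≈ 469 kg VSS/d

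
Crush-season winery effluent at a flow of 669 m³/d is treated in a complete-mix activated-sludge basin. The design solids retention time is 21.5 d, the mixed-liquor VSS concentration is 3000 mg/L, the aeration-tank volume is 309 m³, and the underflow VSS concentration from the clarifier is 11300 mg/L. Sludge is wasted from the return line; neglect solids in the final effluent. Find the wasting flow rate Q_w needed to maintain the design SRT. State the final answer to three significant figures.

θ_c = V·X/(Q_w·X_r) when wasting from the recycle, so Q_w = V·X/(θ_c·X_r) = 309.0 × 3000 / (21.5 × 11300) = 3.816 m³/d.

Q_w ≈ 3.82 m³/d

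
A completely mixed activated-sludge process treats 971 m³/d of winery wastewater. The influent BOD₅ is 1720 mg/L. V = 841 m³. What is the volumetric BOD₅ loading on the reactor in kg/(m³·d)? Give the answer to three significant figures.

L_v ≈ 1.99 kg BOD₅/(m³·d)

Volumetric loading L_v = Q·S₀ / V = 971 × 1720 g/m³ / 841.0 m³ = 1986 g/(m³·d) = 1.986 kg BOD₅/(m³·d).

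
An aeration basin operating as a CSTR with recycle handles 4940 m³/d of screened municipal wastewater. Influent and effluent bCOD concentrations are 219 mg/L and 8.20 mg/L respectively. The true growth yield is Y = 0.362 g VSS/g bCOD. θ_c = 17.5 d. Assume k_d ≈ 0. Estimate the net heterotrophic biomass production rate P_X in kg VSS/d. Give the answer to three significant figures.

Since k_d ≈ 0, Y_obs = Y = 0.362 g VSS/g bCOD.
Mass of bCOD removed per day: Q(S₀ − S) = 4940 × 210.8 g/m³ = 1041 kg/d.
P_X = Y_obs · Q(S₀ − S) = 0.3620 × 1041 = 377.0 kg VSS/d.

P_X ≈ 377 kg VSS/d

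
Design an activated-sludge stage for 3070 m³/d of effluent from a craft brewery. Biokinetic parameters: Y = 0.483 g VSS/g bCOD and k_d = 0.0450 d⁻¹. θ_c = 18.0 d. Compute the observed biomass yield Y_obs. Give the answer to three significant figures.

Y_obs ≈ 0.267 g VSS/g bCOD

Correct the yield for decay: Y_obs = Y/(1 + k_d θ_c) = 0.483 / (1 + 0.0450 × 18.0) = 0.483 / 1.810 = 0.2669.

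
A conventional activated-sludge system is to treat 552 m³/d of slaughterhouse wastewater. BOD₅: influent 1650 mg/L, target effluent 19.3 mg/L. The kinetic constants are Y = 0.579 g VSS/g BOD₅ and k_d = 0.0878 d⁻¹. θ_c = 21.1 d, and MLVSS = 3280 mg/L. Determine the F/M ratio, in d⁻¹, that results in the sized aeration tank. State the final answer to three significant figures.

Steady-state biomass mass balance: V·X·(1 + k_d·θ_c) = Y·Q·(S₀ − S)·θ_c, so V = 0.579 × 552 × (1650 − 19.3) × 21.1 / [3280 × (1 + 0.0878 × 21.1)] = 1.1×10^7 / 9356 = 1175 m³.
F/M = applied load / biomass = Q·S₀/(V·X) = 552 × 1650 / (1175 × 3280) = 0.2363 d⁻¹.

F/M ≈ 0.236 d⁻¹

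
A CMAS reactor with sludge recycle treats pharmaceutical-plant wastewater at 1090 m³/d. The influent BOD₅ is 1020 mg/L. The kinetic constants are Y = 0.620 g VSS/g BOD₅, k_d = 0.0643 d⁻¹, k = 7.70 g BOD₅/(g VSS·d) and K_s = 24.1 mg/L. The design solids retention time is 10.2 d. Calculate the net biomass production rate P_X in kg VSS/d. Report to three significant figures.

Effluent substrate depends only on kinetics and SRT: S = K_s(1 + k_d θ_c) / [θ_c(Yk − k_d) − 1] = 24.1 × (1 + 0.0643 × 10.2) / [10.2 × (0.620 × 7.70 − 0.0643) − 1] = 39.91 / 47.04 = 0.8484 mg/L.
Y_obs = Y / (1 + k_d θ_c) = 0.620 / (1 + 0.0643 × 10.2) = 0.620 / 1.656 = 0.3744.
Substrate removed = Q·(S₀ − S) = 1090 m³/d × (1020 − 0.848) g/m³ = 1.11×10^6 g/d = 1111 kg/d.
So the net sludge growth is P_X = 0.3744 × 1111 = 415.9 kg VSS/d.

P_X ≈ 416 kg VSS/d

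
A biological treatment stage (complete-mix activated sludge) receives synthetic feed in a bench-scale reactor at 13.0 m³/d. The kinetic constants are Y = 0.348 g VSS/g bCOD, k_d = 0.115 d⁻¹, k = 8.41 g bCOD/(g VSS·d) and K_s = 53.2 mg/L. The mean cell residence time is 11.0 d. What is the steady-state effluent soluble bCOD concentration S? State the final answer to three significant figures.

For a completely mixed reactor with recycle the Lawrence–McCarty relation gives S = K_s·(1 + k_d·θ_c) / [θ_c·(Y·k − k_d) − 1] = 53.2 × (1 + 0.115 × 11.0) / [11.0 × (0.348 × 8.41 − 0.115) − 1] = 120.5 / 29.93 = 4.026 mg/L.

S ≈ 4.03 mg/L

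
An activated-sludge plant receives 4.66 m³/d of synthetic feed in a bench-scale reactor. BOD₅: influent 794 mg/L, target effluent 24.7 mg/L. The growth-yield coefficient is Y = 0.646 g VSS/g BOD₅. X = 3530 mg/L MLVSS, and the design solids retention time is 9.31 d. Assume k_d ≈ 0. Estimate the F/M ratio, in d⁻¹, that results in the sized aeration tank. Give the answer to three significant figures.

Biomass mass balance (decay neglected): V·X = Y·Q·(S₀ − S)·θ_c, so V = 0.646 × 4.66 × (794 − 24.7) × 9.31 / 3530 = 6.108 m³.
Food-to-microorganism ratio F/M = Q S₀ / (V X) = 4.66 × 794 / (6.108 × 3530) = 0.1716 d⁻¹.

F/M ≈ 0.172 d⁻¹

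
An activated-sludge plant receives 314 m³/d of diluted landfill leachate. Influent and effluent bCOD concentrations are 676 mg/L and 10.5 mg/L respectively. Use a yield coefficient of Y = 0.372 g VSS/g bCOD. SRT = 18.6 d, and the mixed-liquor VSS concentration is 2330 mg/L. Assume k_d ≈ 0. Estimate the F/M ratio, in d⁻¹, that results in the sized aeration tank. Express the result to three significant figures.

F/M ≈ 0.147 d⁻¹

Biomass mass balance (decay neglected): V·X = Y·Q·(S₀ − S)·θ_c, so V = 0.372 × 314 × (676 − 10.5) × 18.6 / 2330 = 620.6 m³.
Food-to-microorganism ratio F/M = Q S₀ / (V X) = 314 × 676 / (620.6 × 2330) = 0.1468 d⁻¹.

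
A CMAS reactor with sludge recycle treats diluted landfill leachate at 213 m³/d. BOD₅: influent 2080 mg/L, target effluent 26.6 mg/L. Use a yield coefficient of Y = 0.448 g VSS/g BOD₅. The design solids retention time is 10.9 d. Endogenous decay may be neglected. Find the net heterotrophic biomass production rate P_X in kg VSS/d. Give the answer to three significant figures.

P_X ≈ 196 kg VSS/d

Since k_d ≈ 0, Y_obs = Y = 0.448 g VSS/g BOD₅.
Substrate removed = Q·(S₀ − S) = 213 m³/d × (2080 − 26.6) g/m³ = 4.37×10^5 g/d = 437.4 kg/d.
Biomass produced: P_X = Y_obs·Q·ΔS = 0.4480 × 437.4 ≈ 195.9 kg VSS/d.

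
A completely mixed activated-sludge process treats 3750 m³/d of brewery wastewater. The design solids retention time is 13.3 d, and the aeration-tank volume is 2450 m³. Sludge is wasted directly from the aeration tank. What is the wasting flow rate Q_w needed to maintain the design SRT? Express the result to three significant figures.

With mixed-liquor wasting, θ_c = V/Q_w, so Q_w = V/θ_c = 2450/13.3 = 184.2 m³/d.

Q_w ≈ 184 m³/d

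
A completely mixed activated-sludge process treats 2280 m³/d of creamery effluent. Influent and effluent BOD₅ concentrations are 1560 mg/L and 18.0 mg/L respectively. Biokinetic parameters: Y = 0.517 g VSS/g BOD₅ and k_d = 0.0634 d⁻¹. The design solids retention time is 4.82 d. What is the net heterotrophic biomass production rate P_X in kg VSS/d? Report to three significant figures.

P_X ≈ 1390 kg VSS/d

Y_obs = Y / (1 + k_d θ_c) = 0.517 / (1 + 0.0634 × 4.82) = 0.517 / 1.306 = 0.3960.
Substrate removed = Q·(S₀ − S) = 2280 m³/d × (1560 − 18.0) g/m³ = 3.52×10^6 g/d = 3516 kg/d.
So the net sludge growth is P_X = 0.3960 × 3516 = 1392 kg VSS/d.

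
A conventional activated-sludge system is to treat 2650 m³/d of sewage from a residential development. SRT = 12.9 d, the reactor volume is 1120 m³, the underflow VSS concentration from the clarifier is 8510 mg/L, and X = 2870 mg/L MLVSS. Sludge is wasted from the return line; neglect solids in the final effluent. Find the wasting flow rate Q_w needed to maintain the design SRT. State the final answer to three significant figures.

Q_w ≈ 29.3 m³/d

Wasting from the return line (neglecting effluent solids): Q_w = V·X / (θ_c·X_r) = 1120 × 2870 / (12.9 × 8510) = 29.28 m³/d.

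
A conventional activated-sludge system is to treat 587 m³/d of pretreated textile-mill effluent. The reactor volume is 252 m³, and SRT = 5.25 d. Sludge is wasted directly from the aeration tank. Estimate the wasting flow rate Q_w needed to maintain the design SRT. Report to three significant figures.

Q_w ≈ 48.0 m³/d

With mixed-liquor wasting, θ_c = V/Q_w, so Q_w = V/θ_c = 252.0/5.25 = 48.00 m³/d.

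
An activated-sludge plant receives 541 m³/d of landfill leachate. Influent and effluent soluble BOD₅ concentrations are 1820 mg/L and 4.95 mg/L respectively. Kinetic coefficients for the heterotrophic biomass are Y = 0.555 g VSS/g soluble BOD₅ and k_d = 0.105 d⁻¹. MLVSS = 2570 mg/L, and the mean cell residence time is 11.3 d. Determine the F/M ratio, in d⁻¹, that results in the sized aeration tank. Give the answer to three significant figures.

From the SRT design equation V = Y Q (S₀−S) θ_c / [X (1 + k_d θ_c)] = 0.555 × 541 × (1820 − 4.95) × 11.3 / [2570 × (1 + 0.105 × 11.3)] = 6.16×10^6 / 5619 = 1096 m³.
F/M = Q·S₀ / (V·X) = 541 × 1820 / (1096 × 2570) = 0.3496 g soluble BOD₅·(g VSS·d)⁻¹.

F/M ≈ 0.350 d⁻¹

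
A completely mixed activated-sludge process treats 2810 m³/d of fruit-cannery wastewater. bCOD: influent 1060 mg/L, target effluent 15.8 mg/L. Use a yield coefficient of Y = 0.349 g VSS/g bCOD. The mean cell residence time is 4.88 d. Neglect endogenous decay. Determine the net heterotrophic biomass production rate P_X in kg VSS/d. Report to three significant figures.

Since k_d ≈ 0, Y_obs = Y = 0.349 g VSS/g bCOD.
Q·(S₀ − S) = 2810 × (1060 − 15.8) × 10⁻³ = 2934 kg/d removed.
So the net sludge growth is P_X = 0.3490 × 2934 = 1024 kg VSS/d.

P_X ≈ 1020 kg VSS/d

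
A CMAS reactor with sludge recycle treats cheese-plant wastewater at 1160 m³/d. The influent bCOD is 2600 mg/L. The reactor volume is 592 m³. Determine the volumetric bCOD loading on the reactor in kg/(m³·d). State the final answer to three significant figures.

L_v = Q S₀ / V = 1160 × 2600 × 10⁻³ / 592.0 = 5.095 kg/(m³·d).

L_v ≈ 5.09 kg bCOD/(m³·d)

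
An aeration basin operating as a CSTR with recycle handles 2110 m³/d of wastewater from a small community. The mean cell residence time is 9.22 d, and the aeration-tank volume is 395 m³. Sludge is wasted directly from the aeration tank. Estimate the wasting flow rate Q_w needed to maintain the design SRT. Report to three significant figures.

Wasting from the aeration tank: Q_w = V / θ_c = 395.0 / 9.22 = 42.84 m³/d.

Q_w ≈ 42.8 m³/d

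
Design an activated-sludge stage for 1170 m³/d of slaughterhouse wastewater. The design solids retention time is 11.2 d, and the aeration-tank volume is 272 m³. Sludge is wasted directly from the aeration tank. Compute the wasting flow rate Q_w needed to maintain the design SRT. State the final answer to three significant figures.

With mixed-liquor wasting, θ_c = V/Q_w, so Q_w = V/θ_c = 272.0/11.2 = 24.29 m³/d.

Q_w ≈ 24.3 m³/d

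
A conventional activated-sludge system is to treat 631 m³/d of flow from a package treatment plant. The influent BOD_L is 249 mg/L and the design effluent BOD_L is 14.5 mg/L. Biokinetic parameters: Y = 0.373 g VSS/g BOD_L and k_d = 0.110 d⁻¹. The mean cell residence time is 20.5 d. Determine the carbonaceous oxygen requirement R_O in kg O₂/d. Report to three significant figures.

R_O ≈ 124 kg O₂/d

Correct the yield for decay: Y_obs = Y/(1 + k_d θ_c) = 0.373 / (1 + 0.110 × 20.5) = 0.373 / 3.255 = 0.1146.
ΔS = 249 − 14.5 = 234.5 mg/L, so the substrate removal rate is 631 × 234.5/1000 = 148.0 kg BOD_L/d.
Biomass synthesised: P_X = Y_obs × 148.0 = 16.96 kg VSS/d.
R_O = Q·(S₀ − S) − 1.42·P_X = 148.0 − 1.42 × 16.96 = 123.9 kg O₂/d.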